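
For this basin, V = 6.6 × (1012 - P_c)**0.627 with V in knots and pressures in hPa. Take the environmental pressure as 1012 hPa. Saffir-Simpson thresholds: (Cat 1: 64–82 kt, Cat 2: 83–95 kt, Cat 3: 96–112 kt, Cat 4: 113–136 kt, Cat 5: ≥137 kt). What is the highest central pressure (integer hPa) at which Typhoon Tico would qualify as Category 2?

Category 2 begins at V = 83 kt.
Required ΔP = (83/6.6)^(1/0.627) = 12.576^1.595 ≈ 56.71 hPa.
P_c ≤ 1012 − 56.71 = 955.29, so the highest integer P_c is 955 hPa.

955 hPa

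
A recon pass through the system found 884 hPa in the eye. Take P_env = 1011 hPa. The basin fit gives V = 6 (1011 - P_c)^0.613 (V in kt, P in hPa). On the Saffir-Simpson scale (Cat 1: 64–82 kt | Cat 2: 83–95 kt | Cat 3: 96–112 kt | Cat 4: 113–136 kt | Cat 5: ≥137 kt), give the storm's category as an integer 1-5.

ΔP = 1011 − 884 = 127 hPa.
V ≈ 6 × 127^0.613 = 6 × 19.48 ≈ 117 kt.
117 kt falls in the Category 4 band.

4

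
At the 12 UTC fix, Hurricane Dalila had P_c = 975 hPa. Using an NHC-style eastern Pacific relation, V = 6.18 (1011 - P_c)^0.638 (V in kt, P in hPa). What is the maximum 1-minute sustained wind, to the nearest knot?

ΔP = 1011 − 975 = 36 hPa.
36^0.638 ≈ 9.838.
V ≈ 6.18 × 9.838 ≈ 60.8 kt.

61 kt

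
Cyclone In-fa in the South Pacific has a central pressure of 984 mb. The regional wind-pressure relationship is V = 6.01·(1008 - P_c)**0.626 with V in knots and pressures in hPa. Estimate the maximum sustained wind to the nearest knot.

44 kt

ΔP = 1008 − 984 = 24 mb.
24^0.626 ≈ 7.312.
V ≈ 6.01 × 7.312 ≈ 43.9 kt.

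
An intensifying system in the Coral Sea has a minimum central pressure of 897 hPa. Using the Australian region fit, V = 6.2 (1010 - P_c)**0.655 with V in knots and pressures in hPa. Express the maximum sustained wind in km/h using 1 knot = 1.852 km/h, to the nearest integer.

254 km/h

ΔP = 1010 − 897 = 113 hPa.
V ≈ 6.2 × 113^0.655 = 6.2 × 22.119 ≈ 137.138 kt.
137.138 × 1.852 ≈ 253.98 km/h → 254 km/h.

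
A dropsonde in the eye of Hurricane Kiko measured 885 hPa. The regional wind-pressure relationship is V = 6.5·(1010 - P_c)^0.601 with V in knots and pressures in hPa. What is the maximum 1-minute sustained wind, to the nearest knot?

ΔP = 1010 − 885 = 125 hPa.
125^0.601 ≈ 18.207.
V ≈ 6.5 × 18.207 ≈ 118.3 kt.

118 kt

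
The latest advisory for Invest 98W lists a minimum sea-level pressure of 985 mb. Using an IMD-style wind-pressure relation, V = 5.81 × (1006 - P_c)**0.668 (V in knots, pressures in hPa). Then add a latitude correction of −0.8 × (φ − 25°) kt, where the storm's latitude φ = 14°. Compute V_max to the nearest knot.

53 kt

ΔP = 1006 − 985 = 21 mb.
21^0.668 ≈ 7.643.
V ≈ 5.81 × 7.643 ≈ 44.4 kt.
Latitude correction: −0.8 × (14 − 25) = 8.8 kt.
Corrected V ≈ 53.2 kt → 53 kt.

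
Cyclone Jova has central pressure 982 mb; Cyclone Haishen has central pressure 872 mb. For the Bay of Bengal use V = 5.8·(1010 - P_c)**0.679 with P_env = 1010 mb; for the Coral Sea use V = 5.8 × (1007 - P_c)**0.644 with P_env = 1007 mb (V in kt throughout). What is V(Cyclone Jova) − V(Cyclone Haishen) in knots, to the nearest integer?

Cyclone Jova: ΔP = 28; V ≈ 5.8 × 28^0.679 ≈ 55.72 kt.
Cyclone Haishen: ΔP = 135; V ≈ 5.8 × 135^0.644 ≈ 136.57 kt.
Difference ≈ 55.72 − 136.57 = -80.85 → -81 kt.

-81 kt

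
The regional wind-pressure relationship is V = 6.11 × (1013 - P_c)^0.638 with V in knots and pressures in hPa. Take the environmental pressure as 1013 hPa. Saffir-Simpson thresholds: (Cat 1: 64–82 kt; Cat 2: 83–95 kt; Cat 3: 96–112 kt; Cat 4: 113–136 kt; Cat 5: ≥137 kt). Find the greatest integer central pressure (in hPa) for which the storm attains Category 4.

916 hPa

Category 4 begins at V = 113 kt.
Required ΔP = (113/6.11)^(1/0.638) = 18.494^1.567 ≈ 96.82 hPa.
P_c ≤ 1013 − 96.82 = 916.18, so the highest integer P_c is 916 hPa.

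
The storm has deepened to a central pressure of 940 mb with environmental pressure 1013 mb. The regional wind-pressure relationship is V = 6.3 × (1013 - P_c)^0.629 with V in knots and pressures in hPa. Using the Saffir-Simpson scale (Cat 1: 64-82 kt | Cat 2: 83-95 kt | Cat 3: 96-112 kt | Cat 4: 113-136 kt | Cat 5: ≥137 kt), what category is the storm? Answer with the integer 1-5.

2

ΔP = 1013 − 940 = 73 mb.
V ≈ 6.3 × 73^0.629 = 6.3 × 14.86 ≈ 94 kt.
94 kt falls in the Category 2 band.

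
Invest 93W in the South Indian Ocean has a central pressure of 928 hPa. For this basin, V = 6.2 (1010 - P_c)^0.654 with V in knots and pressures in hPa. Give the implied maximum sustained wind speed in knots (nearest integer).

111 kt

ΔP = 1010 − 928 = 82 hPa.
82^0.654 ≈ 17.850.
V ≈ 6.2 × 17.850 ≈ 110.7 kt.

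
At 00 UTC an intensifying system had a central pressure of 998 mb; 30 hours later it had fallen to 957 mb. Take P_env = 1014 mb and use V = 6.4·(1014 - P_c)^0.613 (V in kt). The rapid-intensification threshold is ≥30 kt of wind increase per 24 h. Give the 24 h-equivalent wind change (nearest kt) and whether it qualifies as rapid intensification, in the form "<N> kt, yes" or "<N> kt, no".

33 kt, yes

V₁: ΔP = 16, V ≈ 6.4 × 16^0.613 ≈ 35.02 kt.
V₂: ΔP = 57, V ≈ 6.4 × 57^0.613 ≈ 76.30 kt.
ΔV over 30 h = 41.28 kt → 24 h equivalent = 41.28 × 24/30 ≈ 33.02 kt.
33 kt ≥ 30 kt ⇒ rapid intensification.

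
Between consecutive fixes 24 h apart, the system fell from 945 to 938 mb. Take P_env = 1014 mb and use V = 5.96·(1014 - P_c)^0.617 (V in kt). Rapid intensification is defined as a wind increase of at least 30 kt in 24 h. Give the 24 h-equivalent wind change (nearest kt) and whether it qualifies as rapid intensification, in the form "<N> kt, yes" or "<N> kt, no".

V₁: ΔP = 69, V ≈ 5.96 × 69^0.617 ≈ 81.25 kt.
V₂: ΔP = 76, V ≈ 5.96 × 76^0.617 ≈ 86.24 kt.
ΔV over 24 h = 4.99 kt → 24 h equivalent = 4.99 × 24/24 ≈ 4.99 kt.
5 kt < 30 kt ⇒ not rapid intensification.

5 kt, no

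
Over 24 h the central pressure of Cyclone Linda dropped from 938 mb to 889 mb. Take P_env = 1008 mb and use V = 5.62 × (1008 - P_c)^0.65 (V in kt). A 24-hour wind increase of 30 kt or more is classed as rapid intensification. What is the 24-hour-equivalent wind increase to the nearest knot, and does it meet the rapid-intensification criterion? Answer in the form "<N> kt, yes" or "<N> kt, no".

V₁: ΔP = 70, V ≈ 5.62 × 70^0.65 ≈ 88.93 kt.
V₂: ΔP = 119, V ≈ 5.62 × 119^0.65 ≈ 125.56 kt.
ΔV over 24 h = 36.63 kt → 24 h equivalent = 36.63 × 24/24 ≈ 36.63 kt.
37 kt ≥ 30 kt ⇒ rapid intensification.

37 kt, yes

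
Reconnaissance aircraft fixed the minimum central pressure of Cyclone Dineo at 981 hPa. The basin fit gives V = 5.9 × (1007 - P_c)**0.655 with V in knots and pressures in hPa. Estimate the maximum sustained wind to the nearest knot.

ΔP = 1007 − 981 = 26 hPa.
26^0.655 ≈ 8.449.
V ≈ 5.9 × 8.449 ≈ 49.8 kt.

50 kt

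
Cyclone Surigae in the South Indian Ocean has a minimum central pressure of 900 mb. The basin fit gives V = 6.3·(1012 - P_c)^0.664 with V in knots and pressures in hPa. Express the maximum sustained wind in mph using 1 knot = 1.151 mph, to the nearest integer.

ΔP = 1012 − 900 = 112 mb.
V ≈ 6.3 × 112^0.664 = 6.3 × 22.945 ≈ 144.551 kt.
144.551 × 1.151 ≈ 166.38 mph → 166 mph.

166 mph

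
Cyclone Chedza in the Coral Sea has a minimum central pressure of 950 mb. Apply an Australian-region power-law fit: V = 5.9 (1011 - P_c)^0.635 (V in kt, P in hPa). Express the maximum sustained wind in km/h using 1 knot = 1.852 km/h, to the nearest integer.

149 km/h

ΔP = 1011 − 950 = 61 mb.
V ≈ 5.9 × 61^0.635 = 5.9 × 13.605 ≈ 80.267 kt.
80.267 × 1.852 ≈ 148.65 km/h → 149 km/h.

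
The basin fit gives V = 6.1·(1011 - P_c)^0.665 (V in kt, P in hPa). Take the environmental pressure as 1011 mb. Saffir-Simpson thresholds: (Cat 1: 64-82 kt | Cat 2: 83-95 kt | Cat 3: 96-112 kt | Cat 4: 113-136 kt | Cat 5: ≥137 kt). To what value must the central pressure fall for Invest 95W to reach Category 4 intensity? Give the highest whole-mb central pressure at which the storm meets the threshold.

Category 4 begins at V = 113 kt.
Required ΔP = (113/6.1)^(1/0.665) = 18.525^1.504 ≈ 80.61 mb.
P_c ≤ 1011 − 80.61 = 930.39, so the highest integer P_c is 930 mb.

930 mb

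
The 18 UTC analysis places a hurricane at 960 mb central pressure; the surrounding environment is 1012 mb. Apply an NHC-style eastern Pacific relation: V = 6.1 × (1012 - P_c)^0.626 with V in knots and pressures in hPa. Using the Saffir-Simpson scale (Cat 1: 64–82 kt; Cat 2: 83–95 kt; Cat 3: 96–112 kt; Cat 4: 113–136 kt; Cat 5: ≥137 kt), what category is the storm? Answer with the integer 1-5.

ΔP = 1012 − 960 = 52 mb.
V ≈ 6.1 × 52^0.626 = 6.1 × 11.86 ≈ 72 kt.
72 kt falls in the Category 1 band.

1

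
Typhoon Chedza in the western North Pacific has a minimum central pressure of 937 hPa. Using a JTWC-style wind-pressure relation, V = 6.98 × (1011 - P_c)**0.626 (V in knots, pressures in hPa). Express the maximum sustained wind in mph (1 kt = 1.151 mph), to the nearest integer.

ΔP = 1011 − 937 = 74 hPa.
V ≈ 6.98 × 74^0.626 = 6.98 × 14.796 ≈ 103.275 kt.
103.275 × 1.151 ≈ 118.87 mph → 119 mph.

119 mph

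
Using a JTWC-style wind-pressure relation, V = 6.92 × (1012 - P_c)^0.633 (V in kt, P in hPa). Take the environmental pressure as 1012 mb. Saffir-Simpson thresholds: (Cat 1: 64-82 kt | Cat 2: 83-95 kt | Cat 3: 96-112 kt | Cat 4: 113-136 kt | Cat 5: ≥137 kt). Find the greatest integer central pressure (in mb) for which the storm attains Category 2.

Category 2 begins at V = 83 kt.
Required ΔP = (83/6.92)^(1/0.633) = 11.994^1.580 ≈ 50.65 mb.
P_c ≤ 1012 − 50.65 = 961.35, so the highest integer P_c is 961 mb.

961 mb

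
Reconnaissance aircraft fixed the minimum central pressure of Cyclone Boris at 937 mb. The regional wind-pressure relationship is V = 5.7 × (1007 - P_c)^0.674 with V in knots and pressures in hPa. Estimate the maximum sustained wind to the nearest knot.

100 kt

ΔP = 1007 − 937 = 70 mb.
70^0.674 ≈ 17.523.
V ≈ 5.7 × 17.523 ≈ 99.9 kt.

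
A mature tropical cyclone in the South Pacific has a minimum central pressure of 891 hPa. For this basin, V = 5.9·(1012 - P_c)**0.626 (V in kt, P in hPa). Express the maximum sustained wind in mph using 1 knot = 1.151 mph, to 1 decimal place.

ΔP = 1012 − 891 = 121 hPa.
V ≈ 5.9 × 121^0.626 = 5.9 × 20.129 ≈ 118.761 kt.
118.761 × 1.151 ≈ 136.69 mph → 136.7 mph.

136.7 mph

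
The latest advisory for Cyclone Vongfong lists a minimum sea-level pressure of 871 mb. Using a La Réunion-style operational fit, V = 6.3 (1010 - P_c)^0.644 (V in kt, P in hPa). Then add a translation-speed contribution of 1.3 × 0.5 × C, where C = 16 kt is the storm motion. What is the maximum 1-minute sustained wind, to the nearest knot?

162 kt

ΔP = 1010 − 871 = 139 mb.
139^0.644 ≈ 23.994.
V ≈ 6.3 × 23.994 ≈ 151.2 kt.
Translation term: 1.3 × 0.5 × 16 = 10.4 kt.
Corrected V ≈ 161.6 kt → 162 kt.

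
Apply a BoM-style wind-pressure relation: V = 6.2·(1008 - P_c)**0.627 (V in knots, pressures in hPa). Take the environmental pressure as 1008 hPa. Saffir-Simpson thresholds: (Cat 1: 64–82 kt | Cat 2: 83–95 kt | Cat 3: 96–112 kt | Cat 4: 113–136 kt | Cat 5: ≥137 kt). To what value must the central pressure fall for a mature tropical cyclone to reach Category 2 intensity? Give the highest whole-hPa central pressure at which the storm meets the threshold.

945 hPa

Category 2 begins at V = 83 kt.
Required ΔP = (83/6.2)^(1/0.627) = 13.387^1.595 ≈ 62.65 hPa.
P_c ≤ 1008 − 62.65 = 945.35, so the highest integer P_c is 945 hPa.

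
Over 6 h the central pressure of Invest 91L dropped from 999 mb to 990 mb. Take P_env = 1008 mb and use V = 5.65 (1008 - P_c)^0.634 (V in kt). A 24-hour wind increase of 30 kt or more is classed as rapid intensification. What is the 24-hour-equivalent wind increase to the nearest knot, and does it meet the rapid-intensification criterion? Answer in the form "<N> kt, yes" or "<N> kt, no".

50 kt, yes

V₁: ΔP = 9, V ≈ 5.65 × 9^0.634 ≈ 22.75 kt.
V₂: ΔP = 18, V ≈ 5.65 × 18^0.634 ≈ 35.31 kt.
ΔV over 6 h = 12.56 kt → 24 h equivalent = 12.56 × 24/6 ≈ 50.24 kt.
50 kt ≥ 30 kt ⇒ rapid intensification.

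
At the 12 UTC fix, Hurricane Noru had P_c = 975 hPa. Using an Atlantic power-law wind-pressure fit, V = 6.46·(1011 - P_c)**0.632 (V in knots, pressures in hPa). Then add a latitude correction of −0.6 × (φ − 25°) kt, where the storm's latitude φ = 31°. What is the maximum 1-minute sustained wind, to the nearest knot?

59 kt

ΔP = 1011 − 975 = 36 hPa.
36^0.632 ≈ 9.629.
V ≈ 6.46 × 9.629 ≈ 62.2 kt.
Latitude correction: −0.6 × (31 − 25) = -3.6 kt.
Corrected V ≈ 58.6 kt → 59 kt.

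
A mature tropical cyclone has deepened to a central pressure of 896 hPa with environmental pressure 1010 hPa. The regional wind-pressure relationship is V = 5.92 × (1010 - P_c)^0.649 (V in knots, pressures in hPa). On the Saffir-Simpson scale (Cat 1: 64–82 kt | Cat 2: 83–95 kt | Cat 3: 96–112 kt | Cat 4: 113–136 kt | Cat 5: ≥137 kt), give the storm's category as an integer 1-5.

4

ΔP = 1010 − 896 = 114 hPa.
V ≈ 5.92 × 114^0.649 = 5.92 × 21.62 ≈ 128 kt.
128 kt falls in the Category 4 band.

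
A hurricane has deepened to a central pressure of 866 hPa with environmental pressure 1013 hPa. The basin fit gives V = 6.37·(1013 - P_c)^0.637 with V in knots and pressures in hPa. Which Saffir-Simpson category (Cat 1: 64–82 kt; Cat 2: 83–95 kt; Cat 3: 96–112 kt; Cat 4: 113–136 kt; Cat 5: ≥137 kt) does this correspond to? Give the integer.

ΔP = 1013 − 866 = 147 hPa.
V ≈ 6.37 × 147^0.637 = 6.37 × 24.02 ≈ 153 kt.
153 kt falls in the Category 5 band.

5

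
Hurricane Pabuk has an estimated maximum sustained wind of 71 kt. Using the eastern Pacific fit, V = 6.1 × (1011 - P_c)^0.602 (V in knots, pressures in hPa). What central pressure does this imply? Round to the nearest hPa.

ΔP = (V / 6.1)^(1/0.602) = (71/6.1)^1.661.
71/6.1 = 11.639; 11.639^1.661 ≈ 58.97 hPa.
P_c = 1011 − 58.97 = 952.03 ≈ 952 hPa.

952 hPa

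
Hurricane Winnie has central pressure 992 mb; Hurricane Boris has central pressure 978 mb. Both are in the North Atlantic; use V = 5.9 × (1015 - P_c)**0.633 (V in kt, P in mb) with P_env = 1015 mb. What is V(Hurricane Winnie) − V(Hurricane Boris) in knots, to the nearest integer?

-15 kt

Hurricane Winnie: ΔP = 23; V ≈ 5.9 × 23^0.633 ≈ 42.94 kt.
Hurricane Boris: ΔP = 37; V ≈ 5.9 × 37^0.633 ≈ 58.01 kt.
Difference ≈ 42.94 − 58.01 = -15.07 → -15 kt.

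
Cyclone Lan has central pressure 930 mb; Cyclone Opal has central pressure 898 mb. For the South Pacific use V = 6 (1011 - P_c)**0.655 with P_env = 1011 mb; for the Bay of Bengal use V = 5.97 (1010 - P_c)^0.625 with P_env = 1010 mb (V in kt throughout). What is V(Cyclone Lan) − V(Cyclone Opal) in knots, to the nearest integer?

Cyclone Lan: ΔP = 81; V ≈ 6 × 81^0.655 ≈ 106.71 kt.
Cyclone Opal: ΔP = 112; V ≈ 5.97 × 112^0.625 ≈ 113.96 kt.
Difference ≈ 106.71 − 113.96 = -7.25 → -7 kt.

-7 kt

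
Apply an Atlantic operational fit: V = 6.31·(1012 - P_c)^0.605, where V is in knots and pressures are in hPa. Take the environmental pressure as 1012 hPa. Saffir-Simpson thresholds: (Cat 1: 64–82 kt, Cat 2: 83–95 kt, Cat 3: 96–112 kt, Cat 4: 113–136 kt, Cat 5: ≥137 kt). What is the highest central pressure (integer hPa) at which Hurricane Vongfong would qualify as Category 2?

941 hPa

Category 2 begins at V = 83 kt.
Required ΔP = (83/6.31)^(1/0.605) = 13.154^1.653 ≈ 70.74 hPa.
P_c ≤ 1012 − 70.74 = 941.26, so the highest integer P_c is 941 hPa.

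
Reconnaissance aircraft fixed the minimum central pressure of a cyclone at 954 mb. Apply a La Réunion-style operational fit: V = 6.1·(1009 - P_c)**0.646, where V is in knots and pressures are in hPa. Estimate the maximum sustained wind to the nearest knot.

81 kt

ΔP = 1009 − 954 = 55 mb.
55^0.646 ≈ 13.313.
V ≈ 6.1 × 13.313 ≈ 81.2 kt.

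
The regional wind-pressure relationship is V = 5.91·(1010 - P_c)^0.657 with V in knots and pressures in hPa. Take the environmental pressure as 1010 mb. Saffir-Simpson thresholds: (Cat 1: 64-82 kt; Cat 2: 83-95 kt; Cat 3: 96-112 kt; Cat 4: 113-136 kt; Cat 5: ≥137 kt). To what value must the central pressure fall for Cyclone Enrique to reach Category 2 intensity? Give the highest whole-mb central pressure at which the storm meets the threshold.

954 mb

Category 2 begins at V = 83 kt.
Required ΔP = (83/5.91)^(1/0.657) = 14.044^1.522 ≈ 55.79 mb.
P_c ≤ 1010 − 55.79 = 954.21, so the highest integer P_c is 954 mb.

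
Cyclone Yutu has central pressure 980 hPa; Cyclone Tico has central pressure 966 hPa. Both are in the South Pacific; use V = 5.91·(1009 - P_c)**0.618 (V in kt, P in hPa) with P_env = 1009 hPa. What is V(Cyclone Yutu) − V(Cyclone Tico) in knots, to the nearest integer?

-13 kt

Cyclone Yutu: ΔP = 29; V ≈ 5.91 × 29^0.618 ≈ 47.35 kt.
Cyclone Tico: ΔP = 43; V ≈ 5.91 × 43^0.618 ≈ 60.40 kt.
Difference ≈ 47.35 − 60.40 = -13.05 → -13 kt.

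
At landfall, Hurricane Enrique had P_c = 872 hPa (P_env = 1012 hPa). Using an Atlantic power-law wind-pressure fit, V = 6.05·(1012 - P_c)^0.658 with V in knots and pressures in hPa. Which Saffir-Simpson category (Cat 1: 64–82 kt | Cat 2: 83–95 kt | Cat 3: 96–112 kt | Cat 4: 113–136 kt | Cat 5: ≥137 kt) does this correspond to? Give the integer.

ΔP = 1012 − 872 = 140 hPa.
V ≈ 6.05 × 140^0.658 = 6.05 × 25.83 ≈ 156 kt.
156 kt falls in the Category 5 band.

5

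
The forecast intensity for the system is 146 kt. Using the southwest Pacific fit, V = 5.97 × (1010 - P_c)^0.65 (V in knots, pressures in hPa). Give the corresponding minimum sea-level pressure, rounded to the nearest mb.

ΔP = (V / 5.97)^(1/0.65) = (146/5.97)^1.538.
146/5.97 = 24.456; 24.456^1.538 ≈ 136.76 mb.
P_c = 1010 − 136.76 = 873.24 ≈ 873 mb.

873 mb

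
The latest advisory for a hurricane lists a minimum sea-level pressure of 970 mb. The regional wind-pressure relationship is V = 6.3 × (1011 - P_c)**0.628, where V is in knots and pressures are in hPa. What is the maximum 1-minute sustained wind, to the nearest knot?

65 kt

ΔP = 1011 − 970 = 41 mb.
41^0.628 ≈ 10.300.
V ≈ 6.3 × 10.300 ≈ 64.9 kt.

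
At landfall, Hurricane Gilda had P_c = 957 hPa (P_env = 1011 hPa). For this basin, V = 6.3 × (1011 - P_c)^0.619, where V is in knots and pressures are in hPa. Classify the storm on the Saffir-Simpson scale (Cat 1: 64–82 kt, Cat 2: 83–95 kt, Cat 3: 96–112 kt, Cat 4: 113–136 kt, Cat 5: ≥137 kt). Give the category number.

ΔP = 1011 − 957 = 54 hPa.
V ≈ 6.3 × 54^0.619 = 6.3 × 11.81 ≈ 74 kt.
74 kt falls in the Category 1 band.

1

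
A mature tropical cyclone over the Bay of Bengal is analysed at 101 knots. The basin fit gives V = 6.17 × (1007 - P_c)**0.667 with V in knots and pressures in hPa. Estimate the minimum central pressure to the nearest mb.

941 mb

ΔP = (V / 6.17)^(1/0.667) = (101/6.17)^1.499.
101/6.17 = 16.370; 16.370^1.499 ≈ 66.09 mb.
P_c = 1007 − 66.09 = 940.91 ≈ 941 mb.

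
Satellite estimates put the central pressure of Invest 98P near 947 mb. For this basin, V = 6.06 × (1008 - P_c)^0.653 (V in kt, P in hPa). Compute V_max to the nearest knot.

89 kt

ΔP = 1008 − 947 = 61 mb.
61^0.653 ≈ 14.649.
V ≈ 6.06 × 14.649 ≈ 88.8 kt.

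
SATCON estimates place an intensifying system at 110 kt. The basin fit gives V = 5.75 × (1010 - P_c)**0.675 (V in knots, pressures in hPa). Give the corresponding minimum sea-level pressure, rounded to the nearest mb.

931 mb

ΔP = (V / 5.75)^(1/0.675) = (110/5.75)^1.481.
110/5.75 = 19.130; 19.130^1.481 ≈ 79.22 mb.
P_c = 1010 − 79.22 = 930.78 ≈ 931 mb.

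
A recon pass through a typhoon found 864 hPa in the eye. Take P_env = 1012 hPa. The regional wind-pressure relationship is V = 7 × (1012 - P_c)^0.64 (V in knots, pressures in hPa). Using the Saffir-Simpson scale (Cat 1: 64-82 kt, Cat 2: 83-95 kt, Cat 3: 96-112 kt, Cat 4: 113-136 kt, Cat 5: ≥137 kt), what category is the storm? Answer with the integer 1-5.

5

ΔP = 1012 − 864 = 148 hPa.
V ≈ 7 × 148^0.64 = 7 × 24.49 ≈ 171 kt.
171 kt falls in the Category 5 band.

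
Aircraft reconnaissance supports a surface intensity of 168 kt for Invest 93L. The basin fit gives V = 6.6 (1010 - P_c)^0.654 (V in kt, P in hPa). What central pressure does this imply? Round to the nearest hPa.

869 hPa

ΔP = (V / 6.6)^(1/0.654) = (168/6.6)^1.529.
168/6.6 = 25.455; 25.455^1.529 ≈ 141.09 hPa.
P_c = 1010 − 141.09 = 868.91 ≈ 869 hPa.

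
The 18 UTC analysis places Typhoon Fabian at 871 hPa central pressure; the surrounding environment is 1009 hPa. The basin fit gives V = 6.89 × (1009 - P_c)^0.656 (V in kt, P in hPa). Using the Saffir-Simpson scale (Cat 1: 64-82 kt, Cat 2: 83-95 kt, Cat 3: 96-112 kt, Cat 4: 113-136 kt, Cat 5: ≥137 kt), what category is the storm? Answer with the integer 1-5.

5

ΔP = 1009 − 871 = 138 hPa.
V ≈ 6.89 × 138^0.656 = 6.89 × 25.34 ≈ 175 kt.
175 kt falls in the Category 5 band.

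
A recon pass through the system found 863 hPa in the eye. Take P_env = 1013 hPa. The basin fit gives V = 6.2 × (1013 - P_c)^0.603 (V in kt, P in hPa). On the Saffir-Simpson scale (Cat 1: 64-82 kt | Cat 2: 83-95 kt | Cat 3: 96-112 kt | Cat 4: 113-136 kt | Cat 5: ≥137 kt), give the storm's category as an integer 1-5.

ΔP = 1013 − 863 = 150 hPa.
V ≈ 6.2 × 150^0.603 = 6.2 × 20.52 ≈ 127 kt.
127 kt falls in the Category 4 band.

4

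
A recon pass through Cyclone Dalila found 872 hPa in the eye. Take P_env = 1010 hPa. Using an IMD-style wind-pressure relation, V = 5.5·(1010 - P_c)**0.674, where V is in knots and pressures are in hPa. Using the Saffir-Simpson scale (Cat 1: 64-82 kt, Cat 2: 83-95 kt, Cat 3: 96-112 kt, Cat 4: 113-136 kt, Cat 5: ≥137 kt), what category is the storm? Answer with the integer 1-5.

5

ΔP = 1010 − 872 = 138 hPa.
V ≈ 5.5 × 138^0.674 = 5.5 × 27.69 ≈ 152 kt.
152 kt falls in the Category 5 band.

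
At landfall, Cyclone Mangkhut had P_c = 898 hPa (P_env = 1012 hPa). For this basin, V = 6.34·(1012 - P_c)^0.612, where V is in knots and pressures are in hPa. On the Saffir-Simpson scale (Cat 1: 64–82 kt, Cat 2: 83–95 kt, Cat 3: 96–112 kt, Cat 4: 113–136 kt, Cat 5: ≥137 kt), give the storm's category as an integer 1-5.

4

ΔP = 1012 − 898 = 114 hPa.
V ≈ 6.34 × 114^0.612 = 6.34 × 18.15 ≈ 115 kt.
115 kt falls in the Category 4 band.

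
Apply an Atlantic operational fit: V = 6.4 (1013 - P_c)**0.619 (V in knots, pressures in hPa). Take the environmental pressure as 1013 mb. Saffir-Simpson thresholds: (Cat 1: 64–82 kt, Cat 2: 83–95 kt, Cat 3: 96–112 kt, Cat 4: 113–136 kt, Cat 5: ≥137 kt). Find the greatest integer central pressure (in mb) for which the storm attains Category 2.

Category 2 begins at V = 83 kt.
Required ΔP = (83/6.4)^(1/0.619) = 12.969^1.616 ≈ 62.79 mb.
P_c ≤ 1013 − 62.79 = 950.21, so the highest integer P_c is 950 mb.

950 mb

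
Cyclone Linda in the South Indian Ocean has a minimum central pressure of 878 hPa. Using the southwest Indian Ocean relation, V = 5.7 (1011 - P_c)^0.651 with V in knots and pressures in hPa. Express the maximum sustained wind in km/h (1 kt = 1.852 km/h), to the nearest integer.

255 km/h

ΔP = 1011 − 878 = 133 hPa.
V ≈ 5.7 × 133^0.651 = 5.7 × 24.134 ≈ 137.563 kt.
137.563 × 1.852 ≈ 254.77 km/h → 255 km/h.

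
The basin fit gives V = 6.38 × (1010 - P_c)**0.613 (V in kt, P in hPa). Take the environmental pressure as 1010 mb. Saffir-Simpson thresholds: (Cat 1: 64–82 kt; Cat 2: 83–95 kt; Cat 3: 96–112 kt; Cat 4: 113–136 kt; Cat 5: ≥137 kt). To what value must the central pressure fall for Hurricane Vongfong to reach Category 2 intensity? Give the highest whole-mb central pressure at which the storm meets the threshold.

Category 2 begins at V = 83 kt.
Required ΔP = (83/6.38)^(1/0.613) = 13.009^1.631 ≈ 65.72 mb.
P_c ≤ 1010 − 65.72 = 944.28, so the highest integer P_c is 944 mb.

944 mb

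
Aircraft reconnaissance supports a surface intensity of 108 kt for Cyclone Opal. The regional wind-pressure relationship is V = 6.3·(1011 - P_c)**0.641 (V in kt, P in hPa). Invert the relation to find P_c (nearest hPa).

ΔP = (V / 6.3)^(1/0.641) = (108/6.3)^1.560.
108/6.3 = 17.143; 17.143^1.560 ≈ 84.19 hPa.
P_c = 1011 − 84.19 = 926.81 ≈ 927 hPa.

927 hPa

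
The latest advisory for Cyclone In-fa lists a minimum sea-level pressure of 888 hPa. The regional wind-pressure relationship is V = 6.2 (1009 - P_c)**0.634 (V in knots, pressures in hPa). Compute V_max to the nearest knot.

ΔP = 1009 − 888 = 121 hPa.
121^0.634 ≈ 20.916.
V ≈ 6.2 × 20.916 ≈ 129.7 kt.

130 kt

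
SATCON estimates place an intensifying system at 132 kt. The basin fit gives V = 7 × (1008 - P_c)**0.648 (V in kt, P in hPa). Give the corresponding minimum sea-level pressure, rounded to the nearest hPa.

ΔP = (V / 7)^(1/0.648) = (132/7)^1.543.
132/7 = 18.857; 18.857^1.543 ≈ 92.97 hPa.
P_c = 1008 − 92.97 = 915.03 ≈ 915 hPa.

915 hPa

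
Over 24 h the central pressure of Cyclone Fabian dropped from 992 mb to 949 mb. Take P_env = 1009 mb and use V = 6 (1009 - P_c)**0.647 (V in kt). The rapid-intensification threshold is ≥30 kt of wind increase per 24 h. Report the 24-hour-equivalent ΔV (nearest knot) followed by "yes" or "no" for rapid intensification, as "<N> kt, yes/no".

V₁: ΔP = 17, V ≈ 6 × 17^0.647 ≈ 37.52 kt.
V₂: ΔP = 60, V ≈ 6 × 60^0.647 ≈ 84.84 kt.
ΔV over 24 h = 47.32 kt → 24 h equivalent = 47.32 × 24/24 ≈ 47.32 kt.
47 kt ≥ 30 kt ⇒ rapid intensification.

47 kt, yes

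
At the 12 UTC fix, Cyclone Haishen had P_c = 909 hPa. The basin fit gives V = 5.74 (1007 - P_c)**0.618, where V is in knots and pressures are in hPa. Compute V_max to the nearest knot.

98 kt

ΔP = 1007 − 909 = 98 hPa.
98^0.618 ≈ 17.005.
V ≈ 5.74 × 17.005 ≈ 97.6 kt.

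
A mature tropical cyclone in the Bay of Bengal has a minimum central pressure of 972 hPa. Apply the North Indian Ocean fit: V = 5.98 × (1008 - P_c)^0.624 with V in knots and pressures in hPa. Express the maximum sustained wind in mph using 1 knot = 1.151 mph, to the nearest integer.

ΔP = 1008 − 972 = 36 hPa.
V ≈ 5.98 × 36^0.624 = 5.98 × 9.357 ≈ 55.954 kt.
55.954 × 1.151 ≈ 64.40 mph → 64 mph.

64 mph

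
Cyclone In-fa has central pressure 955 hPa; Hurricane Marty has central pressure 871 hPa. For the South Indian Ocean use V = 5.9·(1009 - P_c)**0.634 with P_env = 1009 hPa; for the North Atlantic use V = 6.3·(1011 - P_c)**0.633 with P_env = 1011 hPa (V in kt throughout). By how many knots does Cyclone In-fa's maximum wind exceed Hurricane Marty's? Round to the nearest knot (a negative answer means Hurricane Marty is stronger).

Cyclone In-fa: ΔP = 54; V ≈ 5.9 × 54^0.634 ≈ 73.99 kt.
Hurricane Marty: ΔP = 140; V ≈ 6.3 × 140^0.633 ≈ 143.83 kt.
Difference ≈ 73.99 − 143.83 = -69.84 → -70 kt.

-70 kt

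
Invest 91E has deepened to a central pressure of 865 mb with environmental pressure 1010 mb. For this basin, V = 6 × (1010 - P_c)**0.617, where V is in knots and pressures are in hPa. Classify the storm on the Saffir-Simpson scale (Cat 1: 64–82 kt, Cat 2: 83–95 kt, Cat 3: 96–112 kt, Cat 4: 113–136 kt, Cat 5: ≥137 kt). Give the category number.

ΔP = 1010 − 865 = 145 mb.
V ≈ 6 × 145^0.617 = 6 × 21.56 ≈ 129 kt.
129 kt falls in the Category 4 band.

4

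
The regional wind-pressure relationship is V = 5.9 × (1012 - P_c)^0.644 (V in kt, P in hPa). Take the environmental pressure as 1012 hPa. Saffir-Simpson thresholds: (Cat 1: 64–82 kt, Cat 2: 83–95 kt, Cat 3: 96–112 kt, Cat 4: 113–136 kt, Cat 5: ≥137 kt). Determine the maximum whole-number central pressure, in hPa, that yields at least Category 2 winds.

Category 2 begins at V = 83 kt.
Required ΔP = (83/5.9)^(1/0.644) = 14.068^1.553 ≈ 60.67 hPa.
P_c ≤ 1012 − 60.67 = 951.33, so the highest integer P_c is 951 hPa.

951 hPa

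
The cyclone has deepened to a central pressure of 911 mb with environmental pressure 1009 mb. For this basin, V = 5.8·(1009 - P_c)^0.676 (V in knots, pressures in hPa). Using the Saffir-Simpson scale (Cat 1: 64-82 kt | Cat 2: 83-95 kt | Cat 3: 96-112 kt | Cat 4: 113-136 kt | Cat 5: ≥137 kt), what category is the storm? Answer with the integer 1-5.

ΔP = 1009 − 911 = 98 mb.
V ≈ 5.8 × 98^0.676 = 5.8 × 22.19 ≈ 129 kt.
129 kt falls in the Category 4 band.

4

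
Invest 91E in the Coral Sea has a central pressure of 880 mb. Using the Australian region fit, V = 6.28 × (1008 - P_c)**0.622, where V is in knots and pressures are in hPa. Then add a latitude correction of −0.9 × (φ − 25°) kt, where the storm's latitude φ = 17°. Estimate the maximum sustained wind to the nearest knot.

ΔP = 1008 − 880 = 128 mb.
128^0.622 ≈ 20.450.
V ≈ 6.28 × 20.450 ≈ 128.4 kt.
Latitude correction: −0.9 × (17 − 25) = 7.2 kt.
Corrected V ≈ 135.6 kt → 136 kt.

136 kt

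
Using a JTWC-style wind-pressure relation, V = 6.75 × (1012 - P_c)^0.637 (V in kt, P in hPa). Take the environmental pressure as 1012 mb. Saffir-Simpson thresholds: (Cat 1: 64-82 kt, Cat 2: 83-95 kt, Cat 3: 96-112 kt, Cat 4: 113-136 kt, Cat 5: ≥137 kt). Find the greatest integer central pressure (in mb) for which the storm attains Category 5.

Category 5 begins at V = 137 kt.
Required ΔP = (137/6.75)^(1/0.637) = 20.296^1.570 ≈ 112.84 mb.
P_c ≤ 1012 − 112.84 = 899.16, so the highest integer P_c is 899 mb.

899 mb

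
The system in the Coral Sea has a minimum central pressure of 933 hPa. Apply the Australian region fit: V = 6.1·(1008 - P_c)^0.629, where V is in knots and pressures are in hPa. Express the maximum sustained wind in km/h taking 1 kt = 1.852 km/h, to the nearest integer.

171 km/h

ΔP = 1008 − 933 = 75 hPa.
V ≈ 6.1 × 75^0.629 = 6.1 × 15.115 ≈ 92.203 kt.
92.203 × 1.852 ≈ 170.76 km/h → 171 km/h.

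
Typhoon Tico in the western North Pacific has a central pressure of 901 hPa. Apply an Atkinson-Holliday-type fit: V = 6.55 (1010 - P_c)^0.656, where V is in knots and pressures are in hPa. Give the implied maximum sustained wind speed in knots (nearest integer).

ΔP = 1010 − 901 = 109 hPa.
109^0.656 ≈ 21.705.
V ≈ 6.55 × 21.705 ≈ 142.2 kt.

142 kt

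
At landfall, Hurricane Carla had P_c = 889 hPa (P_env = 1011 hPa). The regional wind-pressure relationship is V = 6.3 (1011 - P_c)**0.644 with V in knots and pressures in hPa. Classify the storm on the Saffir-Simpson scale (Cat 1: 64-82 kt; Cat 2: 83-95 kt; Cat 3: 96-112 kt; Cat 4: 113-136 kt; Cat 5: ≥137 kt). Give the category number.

ΔP = 1011 − 889 = 122 hPa.
V ≈ 6.3 × 122^0.644 = 6.3 × 22.06 ≈ 139 kt.
139 kt falls in the Category 5 band.

5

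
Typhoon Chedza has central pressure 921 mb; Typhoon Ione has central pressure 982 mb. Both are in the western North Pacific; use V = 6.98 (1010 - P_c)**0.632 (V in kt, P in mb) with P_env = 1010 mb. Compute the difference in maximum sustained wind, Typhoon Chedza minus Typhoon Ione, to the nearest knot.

Typhoon Chedza: ΔP = 89; V ≈ 6.98 × 89^0.632 ≈ 119.09 kt.
Typhoon Ione: ΔP = 28; V ≈ 6.98 × 28^0.632 ≈ 57.34 kt.
Difference ≈ 119.09 − 57.34 = 61.75 → 62 kt.

62 kt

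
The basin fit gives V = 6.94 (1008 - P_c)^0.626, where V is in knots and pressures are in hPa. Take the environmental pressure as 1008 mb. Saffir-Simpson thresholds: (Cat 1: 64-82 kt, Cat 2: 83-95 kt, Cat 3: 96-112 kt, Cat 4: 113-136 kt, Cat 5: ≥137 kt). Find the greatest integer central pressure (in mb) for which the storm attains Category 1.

973 mb

Category 1 begins at V = 64 kt.
Required ΔP = (64/6.94)^(1/0.626) = 9.222^1.597 ≈ 34.77 mb.
P_c ≤ 1008 − 34.77 = 973.23, so the highest integer P_c is 973 mb.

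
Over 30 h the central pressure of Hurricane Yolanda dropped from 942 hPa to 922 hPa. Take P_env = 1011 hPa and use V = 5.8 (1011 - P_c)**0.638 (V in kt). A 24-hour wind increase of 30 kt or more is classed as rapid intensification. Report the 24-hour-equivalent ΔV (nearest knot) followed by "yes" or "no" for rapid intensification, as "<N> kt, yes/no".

12 kt, no

V₁: ΔP = 69, V ≈ 5.8 × 69^0.638 ≈ 86.42 kt.
V₂: ΔP = 89, V ≈ 5.8 × 89^0.638 ≈ 101.66 kt.
ΔV over 30 h = 15.24 kt → 24 h equivalent = 15.24 × 24/30 ≈ 12.19 kt.
12 kt < 30 kt ⇒ not rapid intensification.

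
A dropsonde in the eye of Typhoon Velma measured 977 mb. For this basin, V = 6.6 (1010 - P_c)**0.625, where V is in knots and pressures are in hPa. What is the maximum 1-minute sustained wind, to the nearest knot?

59 kt

ΔP = 1010 − 977 = 33 mb.
33^0.625 ≈ 8.893.
V ≈ 6.6 × 8.893 ≈ 58.7 kt.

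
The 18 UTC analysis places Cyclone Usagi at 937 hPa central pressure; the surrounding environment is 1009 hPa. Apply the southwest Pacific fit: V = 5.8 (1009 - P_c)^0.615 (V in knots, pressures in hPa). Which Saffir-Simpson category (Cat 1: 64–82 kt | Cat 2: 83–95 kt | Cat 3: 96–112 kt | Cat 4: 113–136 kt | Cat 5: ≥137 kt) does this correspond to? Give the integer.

ΔP = 1009 − 937 = 72 hPa.
V ≈ 5.8 × 72^0.615 = 5.8 × 13.88 ≈ 80 kt.
80 kt falls in the Category 1 band.

1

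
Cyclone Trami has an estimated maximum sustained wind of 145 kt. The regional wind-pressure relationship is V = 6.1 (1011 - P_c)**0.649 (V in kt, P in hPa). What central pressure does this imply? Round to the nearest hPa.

879 hPa

ΔP = (V / 6.1)^(1/0.649) = (145/6.1)^1.541.
145/6.1 = 23.770; 23.770^1.541 ≈ 131.90 hPa.
P_c = 1011 − 131.90 = 879.10 ≈ 879 hPa.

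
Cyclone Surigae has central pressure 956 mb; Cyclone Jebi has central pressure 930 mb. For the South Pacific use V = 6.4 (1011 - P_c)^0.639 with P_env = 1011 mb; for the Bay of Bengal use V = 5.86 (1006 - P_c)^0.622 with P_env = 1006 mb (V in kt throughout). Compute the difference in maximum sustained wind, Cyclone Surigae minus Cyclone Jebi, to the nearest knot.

-4 kt

Cyclone Surigae: ΔP = 55; V ≈ 6.4 × 55^0.639 ≈ 82.85 kt.
Cyclone Jebi: ΔP = 76; V ≈ 5.86 × 76^0.622 ≈ 86.65 kt.
Difference ≈ 82.85 − 86.65 = -3.80 → -4 kt.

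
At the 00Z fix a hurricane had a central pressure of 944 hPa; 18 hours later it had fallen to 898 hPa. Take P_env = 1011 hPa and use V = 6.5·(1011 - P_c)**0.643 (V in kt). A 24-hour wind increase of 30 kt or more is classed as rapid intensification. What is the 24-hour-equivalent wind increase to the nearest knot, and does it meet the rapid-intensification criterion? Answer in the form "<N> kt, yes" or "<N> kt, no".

V₁: ΔP = 67, V ≈ 6.5 × 67^0.643 ≈ 97.07 kt.
V₂: ΔP = 113, V ≈ 6.5 × 113^0.643 ≈ 135.84 kt.
ΔV over 18 h = 38.77 kt → 24 h equivalent = 38.77 × 24/18 ≈ 51.69 kt.
52 kt ≥ 30 kt ⇒ rapid intensification.

52 kt, yes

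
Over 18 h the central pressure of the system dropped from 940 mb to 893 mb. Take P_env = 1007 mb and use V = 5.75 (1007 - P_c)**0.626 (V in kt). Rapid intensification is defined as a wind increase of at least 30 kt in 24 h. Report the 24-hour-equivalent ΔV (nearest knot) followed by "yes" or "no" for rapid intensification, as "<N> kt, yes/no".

42 kt, yes

V₁: ΔP = 67, V ≈ 5.75 × 67^0.626 ≈ 79.94 kt.
V₂: ΔP = 114, V ≈ 5.75 × 114^0.626 ≈ 111.50 kt.
ΔV over 18 h = 31.56 kt → 24 h equivalent = 31.56 × 24/18 ≈ 42.08 kt.
42 kt ≥ 30 kt ⇒ rapid intensification.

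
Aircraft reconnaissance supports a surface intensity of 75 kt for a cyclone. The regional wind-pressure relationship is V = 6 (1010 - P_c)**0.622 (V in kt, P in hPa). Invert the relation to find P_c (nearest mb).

ΔP = (V / 6)^(1/0.622) = (75/6)^1.608.
75/6 = 12.500; 12.500^1.608 ≈ 58.01 mb.
P_c = 1010 − 58.01 = 951.99 ≈ 952 mb.

952 mb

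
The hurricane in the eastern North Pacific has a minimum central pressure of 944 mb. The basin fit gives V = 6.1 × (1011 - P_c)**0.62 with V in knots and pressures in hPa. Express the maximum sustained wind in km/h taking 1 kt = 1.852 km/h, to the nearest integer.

153 km/h

ΔP = 1011 − 944 = 67 mb.
V ≈ 6.1 × 67^0.62 = 6.1 × 13.557 ≈ 82.698 kt.
82.698 × 1.852 ≈ 153.16 km/h → 153 km/h.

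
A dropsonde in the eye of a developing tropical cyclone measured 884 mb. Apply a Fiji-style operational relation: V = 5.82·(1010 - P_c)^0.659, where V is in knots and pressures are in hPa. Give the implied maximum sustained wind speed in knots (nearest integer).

141 kt

ΔP = 1010 − 884 = 126 mb.
126^0.659 ≈ 24.218.
V ≈ 5.82 × 24.218 ≈ 141.0 kt.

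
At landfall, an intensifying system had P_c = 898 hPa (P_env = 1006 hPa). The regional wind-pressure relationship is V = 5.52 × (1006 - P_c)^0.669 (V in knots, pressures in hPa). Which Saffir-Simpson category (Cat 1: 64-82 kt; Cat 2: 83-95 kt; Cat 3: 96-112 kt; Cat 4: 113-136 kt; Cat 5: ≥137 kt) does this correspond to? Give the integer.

ΔP = 1006 − 898 = 108 hPa.
V ≈ 5.52 × 108^0.669 = 5.52 × 22.93 ≈ 127 kt.
127 kt falls in the Category 4 band.

4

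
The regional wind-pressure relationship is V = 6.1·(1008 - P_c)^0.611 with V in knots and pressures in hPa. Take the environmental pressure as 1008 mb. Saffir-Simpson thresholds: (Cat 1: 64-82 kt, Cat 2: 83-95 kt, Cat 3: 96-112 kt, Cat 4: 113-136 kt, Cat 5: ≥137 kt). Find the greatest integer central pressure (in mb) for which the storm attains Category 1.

961 mb

Category 1 begins at V = 64 kt.
Required ΔP = (64/6.1)^(1/0.611) = 10.492^1.637 ≈ 46.86 mb.
P_c ≤ 1008 − 46.86 = 961.14, so the highest integer P_c is 961 mb.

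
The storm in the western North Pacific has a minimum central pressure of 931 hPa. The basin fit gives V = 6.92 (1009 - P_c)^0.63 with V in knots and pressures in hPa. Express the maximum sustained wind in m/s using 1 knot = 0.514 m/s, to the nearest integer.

ΔP = 1009 − 931 = 78 hPa.
V ≈ 6.92 × 78^0.63 = 6.92 × 15.560 ≈ 107.678 kt.
107.678 × 0.514 ≈ 55.35 m/s → 55 m/s.

55 m/s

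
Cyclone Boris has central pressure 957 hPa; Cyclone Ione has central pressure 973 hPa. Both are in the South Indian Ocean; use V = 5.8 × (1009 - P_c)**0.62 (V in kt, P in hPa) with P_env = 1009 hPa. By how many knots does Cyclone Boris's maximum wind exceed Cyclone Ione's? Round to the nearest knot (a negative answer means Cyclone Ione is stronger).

14 kt

Cyclone Boris: ΔP = 52; V ≈ 5.8 × 52^0.62 ≈ 67.20 kt.
Cyclone Ione: ΔP = 36; V ≈ 5.8 × 36^0.62 ≈ 53.50 kt.
Difference ≈ 67.20 − 53.50 = 13.70 → 14 kt.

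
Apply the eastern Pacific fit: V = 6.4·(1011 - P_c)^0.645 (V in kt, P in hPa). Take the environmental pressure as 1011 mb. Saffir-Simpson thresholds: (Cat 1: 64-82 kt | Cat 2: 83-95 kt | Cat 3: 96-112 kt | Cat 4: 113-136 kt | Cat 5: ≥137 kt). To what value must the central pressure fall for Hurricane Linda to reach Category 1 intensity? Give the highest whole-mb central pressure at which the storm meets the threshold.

975 mb

Category 1 begins at V = 64 kt.
Required ΔP = (64/6.4)^(1/0.645) = 10.000^1.550 ≈ 35.51 mb.
P_c ≤ 1011 − 35.51 = 975.49, so the highest integer P_c is 975 mb.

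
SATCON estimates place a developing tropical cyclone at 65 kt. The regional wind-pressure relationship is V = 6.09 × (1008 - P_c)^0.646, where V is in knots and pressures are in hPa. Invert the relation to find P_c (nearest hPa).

969 hPa

ΔP = (V / 6.09)^(1/0.646) = (65/6.09)^1.548.
65/6.09 = 10.673; 10.673^1.548 ≈ 39.07 hPa.
P_c = 1008 − 39.07 = 968.93 ≈ 969 hPa.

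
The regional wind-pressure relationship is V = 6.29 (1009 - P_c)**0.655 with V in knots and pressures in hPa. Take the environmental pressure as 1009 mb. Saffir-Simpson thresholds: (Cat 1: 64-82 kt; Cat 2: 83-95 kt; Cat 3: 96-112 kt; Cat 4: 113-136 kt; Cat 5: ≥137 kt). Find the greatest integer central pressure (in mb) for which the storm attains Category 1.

Category 1 begins at V = 64 kt.
Required ΔP = (64/6.29)^(1/0.655) = 10.175^1.527 ≈ 34.53 mb.
P_c ≤ 1009 − 34.53 = 974.47, so the highest integer P_c is 974 mb.

974 mb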